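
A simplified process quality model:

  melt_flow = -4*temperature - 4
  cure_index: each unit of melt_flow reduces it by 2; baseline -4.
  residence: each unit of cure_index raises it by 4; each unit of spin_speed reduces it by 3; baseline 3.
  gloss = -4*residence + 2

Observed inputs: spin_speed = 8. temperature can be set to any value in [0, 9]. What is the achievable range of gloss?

Substituting into the cure_index equation gives cure_index = 8*temperature + 4.
So residence = 32*temperature - 5.
gloss becomes -128*temperature + 22.
Linear in temperature, so extremes are at the endpoints: temperature = 0 gives gloss = 22; temperature = 9 gives gloss = -1130.

-1130 to 22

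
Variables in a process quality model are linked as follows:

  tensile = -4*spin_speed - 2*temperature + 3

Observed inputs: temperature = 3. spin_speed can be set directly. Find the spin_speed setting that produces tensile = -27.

Substituting into the tensile equation gives tensile = -4*spin_speed - 3.
Solve -4*spin_speed - 3 = -27: spin_speed = (-27 + 3) / -4 = 6.

spin_speed = 6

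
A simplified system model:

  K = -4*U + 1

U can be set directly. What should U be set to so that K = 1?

Solve -4*U + 1 = 1: U = (1 - 1) / -4 = 0.

U = 0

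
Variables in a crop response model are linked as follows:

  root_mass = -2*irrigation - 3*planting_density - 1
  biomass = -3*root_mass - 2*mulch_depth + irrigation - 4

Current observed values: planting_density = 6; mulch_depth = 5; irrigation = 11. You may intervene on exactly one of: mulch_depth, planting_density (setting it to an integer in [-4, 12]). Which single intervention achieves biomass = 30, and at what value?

Intervening on mulch_depth: biomass = -2*mulch_depth + 130. Reaching 30 requires mulch_depth = 50, outside [-4, 12].
Intervening on planting_density: with other inputs at their observed values, biomass = 9*planting_density + 66. Solving for 30 gives planting_density = -4, within [-4, 12].

set planting_density = -4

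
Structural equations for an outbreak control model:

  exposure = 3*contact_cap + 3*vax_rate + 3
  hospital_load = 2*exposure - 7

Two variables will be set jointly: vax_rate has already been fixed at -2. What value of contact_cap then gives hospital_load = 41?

With vax_rate held at -2:
Substituting into the exposure equation gives exposure = 3*contact_cap - 3.
This gives hospital_load = 6*contact_cap - 13.
Solve 6*contact_cap - 13 = 41: contact_cap = (41 + 13) / 6 = 9.

contact_cap = 9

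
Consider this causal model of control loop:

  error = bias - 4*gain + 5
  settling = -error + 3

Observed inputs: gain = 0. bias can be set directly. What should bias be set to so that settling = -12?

bias = 10

Substituting into the error equation gives error = bias + 5.
Substituting into the settling equation gives settling = -bias - 2.
Solve -bias - 2 = -12: bias = (-12 + 2) / -1 = 10.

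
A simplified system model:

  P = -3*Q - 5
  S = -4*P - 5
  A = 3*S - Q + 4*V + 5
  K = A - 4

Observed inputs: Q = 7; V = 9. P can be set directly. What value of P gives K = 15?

Intervening on P fixes its value directly, overriding its dependence on Q.
Substituting into the A equation gives A = -12*P + 19.
So K = -12*P + 15.
Solve -12*P + 15 = 15: P = (15 - 15) / -12 = 0.

P = 0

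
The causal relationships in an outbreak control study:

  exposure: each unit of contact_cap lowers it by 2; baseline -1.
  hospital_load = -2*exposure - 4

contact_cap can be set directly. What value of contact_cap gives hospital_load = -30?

Substituting into the hospital_load equation gives hospital_load = 4*contact_cap - 2.
Solve 4*contact_cap - 2 = -30: contact_cap = (-30 + 2) / 4 = -7.

contact_cap = -7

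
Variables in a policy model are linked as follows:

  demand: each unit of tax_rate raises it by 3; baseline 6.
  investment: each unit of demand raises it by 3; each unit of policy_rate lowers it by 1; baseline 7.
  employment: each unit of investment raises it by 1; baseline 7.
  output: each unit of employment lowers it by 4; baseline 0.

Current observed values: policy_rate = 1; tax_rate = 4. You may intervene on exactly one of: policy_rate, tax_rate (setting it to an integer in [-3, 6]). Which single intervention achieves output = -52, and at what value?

set tax_rate = -2

Intervening on policy_rate: output = 4*policy_rate - 272. Reaching -52 requires policy_rate = 55, outside [-3, 6].
Intervening on tax_rate: with other inputs at their observed values, output = -36*tax_rate - 124. Solving for -52 gives tax_rate = -2, within [-3, 6].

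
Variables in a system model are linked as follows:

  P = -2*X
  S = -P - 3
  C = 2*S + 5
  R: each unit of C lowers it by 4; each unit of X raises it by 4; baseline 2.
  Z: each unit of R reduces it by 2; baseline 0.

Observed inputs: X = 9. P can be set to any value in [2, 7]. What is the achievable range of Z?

Intervening on P fixes its value directly, overriding its dependence on X.
Substituting into the C equation gives C = -2*P - 1.
This gives R = 8*P + 42.
Substituting into the Z equation gives Z = -16*P - 84.
Linear in P, so extremes are at the endpoints: P = 2 gives Z = -116; P = 7 gives Z = -196.

-196 to -116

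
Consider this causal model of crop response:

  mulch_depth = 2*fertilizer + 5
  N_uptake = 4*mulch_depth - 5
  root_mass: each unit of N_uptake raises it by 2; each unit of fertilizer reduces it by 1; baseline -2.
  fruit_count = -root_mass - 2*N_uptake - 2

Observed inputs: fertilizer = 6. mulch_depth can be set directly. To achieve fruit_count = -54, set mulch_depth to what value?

Intervening on mulch_depth fixes its value directly, overriding its dependence on fertilizer.
Substituting into the root_mass equation gives root_mass = 8*mulch_depth - 18.
Substituting into the fruit_count equation gives fruit_count = -16*mulch_depth + 26.
Solve -16*mulch_depth + 26 = -54: mulch_depth = (-54 - 26) / -16 = 5.

mulch_depth = 5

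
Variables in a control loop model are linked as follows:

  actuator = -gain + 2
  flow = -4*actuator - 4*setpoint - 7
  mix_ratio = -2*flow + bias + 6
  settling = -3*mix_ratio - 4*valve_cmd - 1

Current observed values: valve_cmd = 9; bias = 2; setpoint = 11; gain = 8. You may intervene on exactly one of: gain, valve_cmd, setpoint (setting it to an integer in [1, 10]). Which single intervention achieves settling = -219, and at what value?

set valve_cmd = 8

Intervening on gain: settling = 24*gain - 415. Reaching -219 requires gain = 49/6, not an integer.
Intervening on valve_cmd: with other inputs at their observed values, settling = -4*valve_cmd - 187. Solving for -219 gives valve_cmd = 8, within [1, 10].
Intervening on setpoint: settling = -24*setpoint + 41. Reaching -219 requires setpoint = 65/6, not an integer.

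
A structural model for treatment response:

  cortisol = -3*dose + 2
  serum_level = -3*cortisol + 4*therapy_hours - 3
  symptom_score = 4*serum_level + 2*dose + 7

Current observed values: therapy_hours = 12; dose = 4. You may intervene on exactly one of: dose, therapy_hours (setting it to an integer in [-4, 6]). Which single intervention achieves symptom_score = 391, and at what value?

set dose = 6

Intervening on dose: with other inputs at their observed values, symptom_score = 38*dose + 163. Solving for 391 gives dose = 6, within [-4, 6].
Intervening on therapy_hours: symptom_score = 16*therapy_hours + 123. Reaching 391 requires therapy_hours = 67/4, not an integer.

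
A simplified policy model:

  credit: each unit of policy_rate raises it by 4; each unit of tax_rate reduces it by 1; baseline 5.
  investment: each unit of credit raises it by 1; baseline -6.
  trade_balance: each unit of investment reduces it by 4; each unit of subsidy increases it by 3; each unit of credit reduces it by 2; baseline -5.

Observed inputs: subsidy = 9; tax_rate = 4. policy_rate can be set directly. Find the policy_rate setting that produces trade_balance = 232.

policy_rate = -8

Substituting into the credit equation gives credit = 4*policy_rate + 1.
Substituting into the investment equation gives investment = 4*policy_rate - 5.
Substituting into the trade_balance equation gives trade_balance = -24*policy_rate + 40.
Solve -24*policy_rate + 40 = 232: policy_rate = (232 - 40) / -24 = -8.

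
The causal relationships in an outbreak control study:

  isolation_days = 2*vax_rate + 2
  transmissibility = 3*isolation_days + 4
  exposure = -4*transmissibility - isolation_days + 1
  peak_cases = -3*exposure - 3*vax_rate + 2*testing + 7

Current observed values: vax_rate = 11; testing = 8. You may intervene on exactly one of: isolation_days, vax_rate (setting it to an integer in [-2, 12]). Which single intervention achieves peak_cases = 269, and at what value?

set isolation_days = 6

Intervening on isolation_days: with other inputs at their observed values, peak_cases = 39*isolation_days + 35. Solving for 269 gives isolation_days = 6, within [-2, 12].
Intervening on vax_rate: peak_cases = 75*vax_rate + 146. Reaching 269 requires vax_rate = 41/25, not an integer.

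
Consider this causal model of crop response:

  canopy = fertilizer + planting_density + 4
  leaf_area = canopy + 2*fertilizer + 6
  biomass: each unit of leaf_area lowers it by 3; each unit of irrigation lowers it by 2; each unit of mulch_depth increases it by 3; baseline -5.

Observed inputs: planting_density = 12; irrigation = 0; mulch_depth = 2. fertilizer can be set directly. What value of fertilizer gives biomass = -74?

fertilizer = 1

Substituting into the canopy equation gives canopy = fertilizer + 16.
Substituting into the leaf_area equation gives leaf_area = 3*fertilizer + 22.
biomass becomes -9*fertilizer - 65.
Solve -9*fertilizer - 65 = -74: fertilizer = (-74 + 65) / -9 = 1.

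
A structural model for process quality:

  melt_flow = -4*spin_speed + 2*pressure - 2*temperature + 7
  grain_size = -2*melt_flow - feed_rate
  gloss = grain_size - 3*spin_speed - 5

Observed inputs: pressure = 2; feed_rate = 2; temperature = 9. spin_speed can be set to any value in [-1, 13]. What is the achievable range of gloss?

Substituting into the melt_flow equation gives melt_flow = -4*spin_speed - 7.
Substituting into the grain_size equation gives grain_size = 8*spin_speed + 12.
Substituting into the gloss equation gives gloss = 5*spin_speed + 7.
Linear in spin_speed, so extremes are at the endpoints: spin_speed = -1 gives gloss = 2; spin_speed = 13 gives gloss = 72.

2 to 72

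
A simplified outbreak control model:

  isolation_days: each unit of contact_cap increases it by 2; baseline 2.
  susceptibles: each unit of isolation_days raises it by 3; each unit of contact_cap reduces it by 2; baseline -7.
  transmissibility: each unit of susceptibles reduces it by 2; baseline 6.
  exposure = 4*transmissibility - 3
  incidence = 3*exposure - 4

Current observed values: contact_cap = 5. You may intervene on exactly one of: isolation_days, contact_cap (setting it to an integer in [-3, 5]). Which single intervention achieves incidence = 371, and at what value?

set contact_cap = -3

Intervening on isolation_days: incidence = -72*isolation_days + 467. Reaching 371 requires isolation_days = 4/3, not an integer.
Intervening on contact_cap: with other inputs at their observed values, incidence = -96*contact_cap + 83. Solving for 371 gives contact_cap = -3, within [-3, 5].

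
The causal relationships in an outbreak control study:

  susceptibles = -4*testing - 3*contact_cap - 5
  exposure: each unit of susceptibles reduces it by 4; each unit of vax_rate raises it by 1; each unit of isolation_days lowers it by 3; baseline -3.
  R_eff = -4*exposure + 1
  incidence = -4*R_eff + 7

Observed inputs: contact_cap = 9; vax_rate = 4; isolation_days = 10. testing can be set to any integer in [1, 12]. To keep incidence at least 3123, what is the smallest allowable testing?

Substituting into the susceptibles equation gives susceptibles = -4*testing - 32.
Substituting into the exposure equation gives exposure = 16*testing + 99.
Substituting into the R_eff equation gives R_eff = -64*testing - 395.
This gives incidence = 256*testing + 1587.
Require 256*testing + 1587 ≥ 3123, so testing ≥ 6.
The smallest integer in [1, 12] satisfying this is 6.

testing = 6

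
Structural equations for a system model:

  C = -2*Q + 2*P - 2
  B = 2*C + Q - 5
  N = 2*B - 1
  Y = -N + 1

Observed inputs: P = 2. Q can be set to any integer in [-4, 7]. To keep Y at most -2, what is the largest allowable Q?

Q = -1

Substituting into the C equation gives C = -2*Q + 2.
Substituting into the B equation gives B = -3*Q - 1.
So N = -6*Q - 3.
So Y = 6*Q + 4.
Require 6*Q + 4 ≤ -2, so Q ≤ -1.
The largest integer in [-4, 7] satisfying this is -1.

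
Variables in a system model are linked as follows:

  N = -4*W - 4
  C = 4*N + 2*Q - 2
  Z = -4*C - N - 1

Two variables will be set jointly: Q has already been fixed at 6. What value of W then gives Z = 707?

W = 10

With Q held at 6:
Substituting into the C equation gives C = -16*W - 6.
So Z = 68*W + 27.
Solve 68*W + 27 = 707: W = (707 - 27) / 68 = 10.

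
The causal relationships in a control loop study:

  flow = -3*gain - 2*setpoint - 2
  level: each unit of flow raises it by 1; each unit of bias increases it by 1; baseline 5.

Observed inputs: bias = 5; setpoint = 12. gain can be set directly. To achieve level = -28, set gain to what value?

gain = 4

Substituting into the flow equation gives flow = -3*gain - 26.
This gives level = -3*gain - 16.
Solve -3*gain - 16 = -28: gain = (-28 + 16) / -3 = 4.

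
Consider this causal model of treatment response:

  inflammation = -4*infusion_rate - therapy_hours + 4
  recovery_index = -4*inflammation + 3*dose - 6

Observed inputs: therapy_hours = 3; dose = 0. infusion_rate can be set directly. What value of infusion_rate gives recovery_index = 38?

Substituting into the inflammation equation gives inflammation = -4*infusion_rate + 1.
Substituting into the recovery_index equation gives recovery_index = 16*infusion_rate - 10.
Solve 16*infusion_rate - 10 = 38: infusion_rate = (38 + 10) / 16 = 3.

infusion_rate = 3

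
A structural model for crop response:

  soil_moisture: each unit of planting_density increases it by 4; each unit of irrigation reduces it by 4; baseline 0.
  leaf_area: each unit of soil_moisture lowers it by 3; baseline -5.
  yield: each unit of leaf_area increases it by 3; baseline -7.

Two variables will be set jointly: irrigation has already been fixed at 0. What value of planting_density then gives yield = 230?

planting_density = -7

With irrigation held at 0:
Substituting into the soil_moisture equation gives soil_moisture = 4*planting_density.
This gives leaf_area = -12*planting_density - 5.
So yield = -36*planting_density - 22.
Solve -36*planting_density - 22 = 230: planting_density = (230 + 22) / -36 = -7.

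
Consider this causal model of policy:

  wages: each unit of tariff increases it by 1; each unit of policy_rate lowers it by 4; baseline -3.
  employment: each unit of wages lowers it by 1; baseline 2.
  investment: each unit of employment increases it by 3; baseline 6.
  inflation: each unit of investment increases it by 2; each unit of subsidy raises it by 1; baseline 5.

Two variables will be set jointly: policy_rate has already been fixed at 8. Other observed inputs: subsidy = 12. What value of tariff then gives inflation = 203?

With policy_rate held at 8:
Substituting into the wages equation gives wages = tariff - 35.
This gives employment = -tariff + 37.
This gives investment = -3*tariff + 117.
Substituting into the inflation equation gives inflation = -6*tariff + 251.
Solve -6*tariff + 251 = 203: tariff = (203 - 251) / -6 = 8.

tariff = 8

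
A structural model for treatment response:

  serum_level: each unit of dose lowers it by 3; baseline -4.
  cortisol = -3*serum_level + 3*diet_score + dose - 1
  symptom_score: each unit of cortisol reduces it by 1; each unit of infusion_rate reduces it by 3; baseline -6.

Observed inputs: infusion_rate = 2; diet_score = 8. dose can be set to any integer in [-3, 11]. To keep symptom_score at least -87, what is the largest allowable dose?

Substituting into the cortisol equation gives cortisol = 10*dose + 35.
symptom_score becomes -10*dose - 47.
Require -10*dose - 47 ≥ -87, so dose ≤ 4.
The largest integer in [-3, 11] satisfying this is 4.

dose = 4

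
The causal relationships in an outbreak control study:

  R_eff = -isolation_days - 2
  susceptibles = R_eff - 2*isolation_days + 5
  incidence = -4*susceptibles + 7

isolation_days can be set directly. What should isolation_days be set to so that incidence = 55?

Substituting into the susceptibles equation gives susceptibles = -3*isolation_days + 3.
Substituting into the incidence equation gives incidence = 12*isolation_days - 5.
Solve 12*isolation_days - 5 = 55: isolation_days = (55 + 5) / 12 = 5.

isolation_days = 5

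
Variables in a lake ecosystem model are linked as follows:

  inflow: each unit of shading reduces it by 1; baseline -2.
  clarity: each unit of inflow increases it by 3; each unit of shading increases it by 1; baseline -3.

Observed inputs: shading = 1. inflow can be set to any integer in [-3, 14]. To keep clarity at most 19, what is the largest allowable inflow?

inflow = 7

Intervening on inflow fixes its value directly, overriding its dependence on shading.
Substituting into the clarity equation gives clarity = 3*inflow - 2.
Require 3*inflow - 2 ≤ 19, so inflow ≤ 7.
The largest integer in [-3, 14] satisfying this is 7.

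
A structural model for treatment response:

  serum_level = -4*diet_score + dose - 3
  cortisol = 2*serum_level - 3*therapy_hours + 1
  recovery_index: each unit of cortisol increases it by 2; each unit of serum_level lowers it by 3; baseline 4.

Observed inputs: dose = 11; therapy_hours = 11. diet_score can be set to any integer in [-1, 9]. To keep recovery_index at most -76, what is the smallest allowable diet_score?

Substituting into the serum_level equation gives serum_level = -4*diet_score + 8.
Substituting into the cortisol equation gives cortisol = -8*diet_score - 16.
Substituting into the recovery_index equation gives recovery_index = -4*diet_score - 52.
Require -4*diet_score - 52 ≤ -76, so diet_score ≥ 6.
The smallest integer in [-1, 9] satisfying this is 6.

diet_score = 6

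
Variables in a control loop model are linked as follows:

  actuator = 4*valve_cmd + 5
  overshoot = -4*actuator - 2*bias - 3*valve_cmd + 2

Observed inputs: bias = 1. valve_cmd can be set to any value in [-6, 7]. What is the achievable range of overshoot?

Substituting into the overshoot equation gives overshoot = -19*valve_cmd - 20.
Linear in valve_cmd, so extremes are at the endpoints: valve_cmd = -6 gives overshoot = 94; valve_cmd = 7 gives overshoot = -153.

-153 to 94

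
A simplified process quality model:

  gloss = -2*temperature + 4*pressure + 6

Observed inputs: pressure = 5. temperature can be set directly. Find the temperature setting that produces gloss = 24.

temperature = 1

Substituting into the gloss equation gives gloss = -2*temperature + 26.
Solve -2*temperature + 26 = 24: temperature = (24 - 26) / -2 = 1.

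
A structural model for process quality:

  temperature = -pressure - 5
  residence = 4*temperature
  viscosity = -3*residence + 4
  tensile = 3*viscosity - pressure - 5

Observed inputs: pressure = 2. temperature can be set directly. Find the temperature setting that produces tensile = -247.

temperature = 7

Intervening on temperature fixes its value directly, overriding its dependence on pressure.
Substituting into the viscosity equation gives viscosity = -12*temperature + 4.
Substituting into the tensile equation gives tensile = -36*temperature + 5.
Solve -36*temperature + 5 = -247: temperature = (-247 - 5) / -36 = 7.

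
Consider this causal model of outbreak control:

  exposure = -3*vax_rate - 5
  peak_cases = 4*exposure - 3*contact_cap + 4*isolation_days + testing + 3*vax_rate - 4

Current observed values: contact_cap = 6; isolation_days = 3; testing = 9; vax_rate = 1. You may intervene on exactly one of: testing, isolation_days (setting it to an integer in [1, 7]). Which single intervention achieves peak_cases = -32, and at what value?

Intervening on testing: with other inputs at their observed values, peak_cases = testing - 39. Solving for -32 gives testing = 7, within [1, 7].
Intervening on isolation_days: peak_cases = 4*isolation_days - 42. Reaching -32 requires isolation_days = 5/2, not an integer.

set testing = 7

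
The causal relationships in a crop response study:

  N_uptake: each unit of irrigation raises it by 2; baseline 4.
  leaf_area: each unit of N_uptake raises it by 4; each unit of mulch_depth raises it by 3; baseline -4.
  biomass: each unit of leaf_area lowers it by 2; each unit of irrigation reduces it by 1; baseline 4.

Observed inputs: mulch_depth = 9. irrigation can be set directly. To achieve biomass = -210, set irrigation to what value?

irrigation = 8

Substituting into the leaf_area equation gives leaf_area = 8*irrigation + 39.
Substituting into the biomass equation gives biomass = -17*irrigation - 74.
Solve -17*irrigation - 74 = -210: irrigation = (-210 + 74) / -17 = 8.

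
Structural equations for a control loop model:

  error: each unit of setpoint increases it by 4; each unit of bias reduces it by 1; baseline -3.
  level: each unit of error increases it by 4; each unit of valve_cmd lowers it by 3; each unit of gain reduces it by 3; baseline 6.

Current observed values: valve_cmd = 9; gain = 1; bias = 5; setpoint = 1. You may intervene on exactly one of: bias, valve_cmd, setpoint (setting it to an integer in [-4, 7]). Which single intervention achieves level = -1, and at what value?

Intervening on bias: level = -4*bias - 20. Reaching -1 requires bias = -19/4, not an integer.
Intervening on valve_cmd: with other inputs at their observed values, level = -3*valve_cmd - 13. Solving for -1 gives valve_cmd = -4, within [-4, 7].
Intervening on setpoint: level = 16*setpoint - 56. Reaching -1 requires setpoint = 55/16, not an integer.

set valve_cmd = -4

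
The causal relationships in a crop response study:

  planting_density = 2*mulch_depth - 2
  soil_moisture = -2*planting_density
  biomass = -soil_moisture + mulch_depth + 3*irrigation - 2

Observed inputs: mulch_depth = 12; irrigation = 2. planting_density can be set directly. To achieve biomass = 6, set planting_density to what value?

planting_density = -5

Intervening on planting_density fixes its value directly, overriding its dependence on mulch_depth.
Substituting into the biomass equation gives biomass = 2*planting_density + 16.
Solve 2*planting_density + 16 = 6: planting_density = (6 - 16) / 2 = -5.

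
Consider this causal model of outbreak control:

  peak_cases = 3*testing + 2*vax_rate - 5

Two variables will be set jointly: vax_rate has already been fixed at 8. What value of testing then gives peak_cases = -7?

testing = -6

With vax_rate held at 8:
Substituting into the peak_cases equation gives peak_cases = 3*testing + 11.
Solve 3*testing + 11 = -7: testing = (-7 - 11) / 3 = -6.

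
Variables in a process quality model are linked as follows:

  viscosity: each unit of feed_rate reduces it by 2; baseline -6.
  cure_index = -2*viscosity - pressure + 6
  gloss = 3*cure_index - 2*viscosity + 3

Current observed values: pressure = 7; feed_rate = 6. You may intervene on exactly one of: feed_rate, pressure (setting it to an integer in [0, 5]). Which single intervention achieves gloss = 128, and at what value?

Intervening on feed_rate: with other inputs at their observed values, gloss = 16*feed_rate + 48. Solving for 128 gives feed_rate = 5, within [0, 5].
Intervening on pressure: gloss = -3*pressure + 165. Reaching 128 requires pressure = 37/3, not an integer.

set feed_rate = 5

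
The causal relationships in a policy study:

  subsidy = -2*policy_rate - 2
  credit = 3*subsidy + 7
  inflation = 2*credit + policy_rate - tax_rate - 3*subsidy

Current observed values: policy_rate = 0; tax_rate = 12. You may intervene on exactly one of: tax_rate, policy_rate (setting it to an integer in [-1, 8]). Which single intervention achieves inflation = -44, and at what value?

set policy_rate = 8

Intervening on tax_rate: inflation = -tax_rate + 8. Reaching -44 requires tax_rate = 52, outside [-1, 8].
Intervening on policy_rate: with other inputs at their observed values, inflation = -5*policy_rate - 4. Solving for -44 gives policy_rate = 8, within [-1, 8].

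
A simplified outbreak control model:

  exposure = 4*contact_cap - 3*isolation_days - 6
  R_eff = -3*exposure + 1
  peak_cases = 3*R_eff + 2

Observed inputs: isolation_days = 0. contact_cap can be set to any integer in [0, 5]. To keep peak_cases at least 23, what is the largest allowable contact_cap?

contact_cap = 1

Substituting into the exposure equation gives exposure = 4*contact_cap - 6.
This gives R_eff = -12*contact_cap + 19.
This gives peak_cases = -36*contact_cap + 59.
Require -36*contact_cap + 59 ≥ 23, so contact_cap ≤ 1.
The largest integer in [0, 5] satisfying this is 1.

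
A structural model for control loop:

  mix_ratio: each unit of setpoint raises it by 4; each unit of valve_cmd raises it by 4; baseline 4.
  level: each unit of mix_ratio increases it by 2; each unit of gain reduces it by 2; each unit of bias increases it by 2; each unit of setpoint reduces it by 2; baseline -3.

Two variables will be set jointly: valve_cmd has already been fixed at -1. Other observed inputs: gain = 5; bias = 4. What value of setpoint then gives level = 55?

With valve_cmd held at -1:
Substituting into the mix_ratio equation gives mix_ratio = 4*setpoint.
Substituting into the level equation gives level = 6*setpoint - 5.
Solve 6*setpoint - 5 = 55: setpoint = (55 + 5) / 6 = 10.

setpoint = 10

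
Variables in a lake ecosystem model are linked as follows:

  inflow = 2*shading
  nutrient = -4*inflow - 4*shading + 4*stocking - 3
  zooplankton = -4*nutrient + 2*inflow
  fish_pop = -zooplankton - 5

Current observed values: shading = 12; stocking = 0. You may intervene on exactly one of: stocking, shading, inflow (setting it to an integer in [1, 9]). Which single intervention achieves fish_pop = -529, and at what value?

set stocking = 7

Intervening on stocking: with other inputs at their observed values, fish_pop = 16*stocking - 641. Solving for -529 gives stocking = 7, within [1, 9].
Intervening on shading: fish_pop = -52*shading - 17. Reaching -529 requires shading = 128/13, not an integer.
Intervening on inflow: fish_pop = -18*inflow - 209. Reaching -529 requires inflow = 160/9, not an integer.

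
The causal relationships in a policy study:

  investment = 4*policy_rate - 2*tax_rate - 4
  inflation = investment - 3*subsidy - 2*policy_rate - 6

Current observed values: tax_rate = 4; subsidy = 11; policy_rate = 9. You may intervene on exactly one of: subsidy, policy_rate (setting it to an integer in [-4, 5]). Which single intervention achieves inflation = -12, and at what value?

Intervening on subsidy: with other inputs at their observed values, inflation = -3*subsidy. Solving for -12 gives subsidy = 4, within [-4, 5].
Intervening on policy_rate: inflation = 2*policy_rate - 51. Reaching -12 requires policy_rate = 39/2, not an integer.

set subsidy = 4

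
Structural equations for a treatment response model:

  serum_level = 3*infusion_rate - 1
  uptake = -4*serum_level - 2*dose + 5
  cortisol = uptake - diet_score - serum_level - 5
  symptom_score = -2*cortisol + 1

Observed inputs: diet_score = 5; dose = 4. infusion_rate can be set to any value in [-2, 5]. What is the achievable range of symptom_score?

-43 to 167

Substituting into the uptake equation gives uptake = -12*infusion_rate + 1.
cortisol becomes -15*infusion_rate - 8.
This gives symptom_score = 30*infusion_rate + 17.
Linear in infusion_rate, so extremes are at the endpoints: infusion_rate = -2 gives symptom_score = -43; infusion_rate = 5 gives symptom_score = 167.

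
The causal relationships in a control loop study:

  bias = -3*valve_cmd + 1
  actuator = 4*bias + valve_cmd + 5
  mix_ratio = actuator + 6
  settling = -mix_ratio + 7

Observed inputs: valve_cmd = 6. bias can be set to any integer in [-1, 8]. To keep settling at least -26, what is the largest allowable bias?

bias = 4

Intervening on bias fixes its value directly, overriding its dependence on valve_cmd.
Substituting into the actuator equation gives actuator = 4*bias + 11.
Substituting into the mix_ratio equation gives mix_ratio = 4*bias + 17.
So settling = -4*bias - 10.
Require -4*bias - 10 ≥ -26, so bias ≤ 4.
The largest integer in [-1, 8] satisfying this is 4.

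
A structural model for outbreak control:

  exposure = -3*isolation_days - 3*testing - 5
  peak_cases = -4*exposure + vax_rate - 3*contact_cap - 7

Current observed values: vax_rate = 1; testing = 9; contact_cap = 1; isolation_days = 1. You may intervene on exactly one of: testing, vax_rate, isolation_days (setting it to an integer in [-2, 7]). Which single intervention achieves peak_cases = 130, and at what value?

set vax_rate = 0

Intervening on testing: peak_cases = 12*testing + 23. Reaching 130 requires testing = 107/12, not an integer.
Intervening on vax_rate: with other inputs at their observed values, peak_cases = vax_rate + 130. Solving for 130 gives vax_rate = 0, within [-2, 7].
Intervening on isolation_days: peak_cases = 12*isolation_days + 119. Reaching 130 requires isolation_days = 11/12, not an integer.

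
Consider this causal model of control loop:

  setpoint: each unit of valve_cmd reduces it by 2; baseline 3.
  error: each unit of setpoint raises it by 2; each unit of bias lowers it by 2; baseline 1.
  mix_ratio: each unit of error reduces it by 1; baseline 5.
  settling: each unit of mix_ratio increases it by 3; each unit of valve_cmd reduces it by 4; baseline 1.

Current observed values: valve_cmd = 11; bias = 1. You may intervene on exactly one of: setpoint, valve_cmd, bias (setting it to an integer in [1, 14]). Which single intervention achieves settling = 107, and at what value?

Intervening on setpoint: settling = -6*setpoint - 25. Reaching 107 requires setpoint = -22, outside [1, 14].
Intervening on valve_cmd: settling = 8*valve_cmd + 1. Reaching 107 requires valve_cmd = 53/4, not an integer.
Intervening on bias: with other inputs at their observed values, settling = 6*bias + 83. Solving for 107 gives bias = 4, within [1, 14].

set bias = 4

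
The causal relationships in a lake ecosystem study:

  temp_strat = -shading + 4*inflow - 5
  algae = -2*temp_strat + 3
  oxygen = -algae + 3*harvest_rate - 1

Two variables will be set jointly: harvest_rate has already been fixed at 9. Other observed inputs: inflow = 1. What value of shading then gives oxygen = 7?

shading = 7

With harvest_rate held at 9:
Substituting into the temp_strat equation gives temp_strat = -shading - 1.
Substituting into the algae equation gives algae = 2*shading + 5.
So oxygen = -2*shading + 21.
Solve -2*shading + 21 = 7: shading = (7 - 21) / -2 = 7.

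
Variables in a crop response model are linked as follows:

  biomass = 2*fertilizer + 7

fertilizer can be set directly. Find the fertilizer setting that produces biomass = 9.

Solve 2*fertilizer + 7 = 9: fertilizer = (9 - 7) / 2 = 1.

fertilizer = 1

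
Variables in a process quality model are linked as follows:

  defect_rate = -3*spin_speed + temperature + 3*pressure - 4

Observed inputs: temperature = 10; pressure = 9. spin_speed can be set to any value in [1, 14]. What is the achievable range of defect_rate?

-9 to 30

Substituting into the defect_rate equation gives defect_rate = -3*spin_speed + 33.
Linear in spin_speed, so extremes are at the endpoints: spin_speed = 1 gives defect_rate = 30; spin_speed = 14 gives defect_rate = -9.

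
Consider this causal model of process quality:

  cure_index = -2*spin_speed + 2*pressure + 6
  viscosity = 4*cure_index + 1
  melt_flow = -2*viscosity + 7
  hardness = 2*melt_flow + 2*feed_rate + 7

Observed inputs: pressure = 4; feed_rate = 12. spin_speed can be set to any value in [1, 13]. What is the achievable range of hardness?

Substituting into the cure_index equation gives cure_index = -2*spin_speed + 14.
This gives viscosity = -8*spin_speed + 57.
Substituting into the melt_flow equation gives melt_flow = 16*spin_speed - 107.
Substituting into the hardness equation gives hardness = 32*spin_speed - 183.
Linear in spin_speed, so extremes are at the endpoints: spin_speed = 1 gives hardness = -151; spin_speed = 13 gives hardness = 233.

-151 to 233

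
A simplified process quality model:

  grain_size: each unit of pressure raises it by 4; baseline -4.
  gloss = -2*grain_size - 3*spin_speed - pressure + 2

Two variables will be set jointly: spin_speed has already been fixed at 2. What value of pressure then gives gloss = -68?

pressure = 8

With spin_speed held at 2:
Substituting into the gloss equation gives gloss = -9*pressure + 4.
Solve -9*pressure + 4 = -68: pressure = (-68 - 4) / -9 = 8.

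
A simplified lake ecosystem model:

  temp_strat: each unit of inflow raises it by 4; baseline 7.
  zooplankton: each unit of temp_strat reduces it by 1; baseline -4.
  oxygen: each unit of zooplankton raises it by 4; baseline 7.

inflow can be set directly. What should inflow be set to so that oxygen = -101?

Substituting into the zooplankton equation gives zooplankton = -4*inflow - 11.
This gives oxygen = -16*inflow - 37.
Solve -16*inflow - 37 = -101: inflow = (-101 + 37) / -16 = 4.

inflow = 4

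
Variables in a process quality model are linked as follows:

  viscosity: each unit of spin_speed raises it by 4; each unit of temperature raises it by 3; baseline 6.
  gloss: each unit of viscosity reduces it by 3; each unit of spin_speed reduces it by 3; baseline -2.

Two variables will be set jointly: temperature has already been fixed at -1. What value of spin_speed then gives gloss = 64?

With temperature held at -1:
Substituting into the viscosity equation gives viscosity = 4*spin_speed + 3.
So gloss = -15*spin_speed - 11.
Solve -15*spin_speed - 11 = 64: spin_speed = (64 + 11) / -15 = -5.

spin_speed = -5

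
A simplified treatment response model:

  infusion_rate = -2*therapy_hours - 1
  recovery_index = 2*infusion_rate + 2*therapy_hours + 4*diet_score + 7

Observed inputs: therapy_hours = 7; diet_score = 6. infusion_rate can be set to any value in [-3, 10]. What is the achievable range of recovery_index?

Intervening on infusion_rate fixes its value directly, overriding its dependence on therapy_hours.
Substituting into the recovery_index equation gives recovery_index = 2*infusion_rate + 45.
Linear in infusion_rate, so extremes are at the endpoints: infusion_rate = -3 gives recovery_index = 39; infusion_rate = 10 gives recovery_index = 65.

39 to 65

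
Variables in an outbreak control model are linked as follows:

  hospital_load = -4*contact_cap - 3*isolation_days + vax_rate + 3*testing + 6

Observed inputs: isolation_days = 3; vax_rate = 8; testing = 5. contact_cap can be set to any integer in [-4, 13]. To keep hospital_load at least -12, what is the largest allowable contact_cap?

contact_cap = 8

Substituting into the hospital_load equation gives hospital_load = -4*contact_cap + 20.
Require -4*contact_cap + 20 ≥ -12, so contact_cap ≤ 8.
The largest integer in [-4, 13] satisfying this is 8.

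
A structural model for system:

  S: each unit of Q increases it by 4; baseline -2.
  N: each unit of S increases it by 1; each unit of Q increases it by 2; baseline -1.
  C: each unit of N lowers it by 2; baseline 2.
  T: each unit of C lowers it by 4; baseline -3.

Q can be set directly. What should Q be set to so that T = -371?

Substituting into the N equation gives N = 6*Q - 3.
Substituting into the C equation gives C = -12*Q + 8.
Substituting into the T equation gives T = 48*Q - 35.
Solve 48*Q - 35 = -371: Q = (-371 + 35) / 48 = -7.

Q = -7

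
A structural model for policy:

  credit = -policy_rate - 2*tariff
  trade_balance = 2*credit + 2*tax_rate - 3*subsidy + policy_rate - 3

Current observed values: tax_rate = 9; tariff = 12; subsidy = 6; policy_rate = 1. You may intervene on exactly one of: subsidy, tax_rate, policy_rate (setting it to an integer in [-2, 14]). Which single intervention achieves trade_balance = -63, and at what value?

Intervening on subsidy: trade_balance = -3*subsidy - 34. Reaching -63 requires subsidy = 29/3, not an integer.
Intervening on tax_rate: trade_balance = 2*tax_rate - 70. Reaching -63 requires tax_rate = 7/2, not an integer.
Intervening on policy_rate: with other inputs at their observed values, trade_balance = -policy_rate - 51. Solving for -63 gives policy_rate = 12, within [-2, 14].

set policy_rate = 12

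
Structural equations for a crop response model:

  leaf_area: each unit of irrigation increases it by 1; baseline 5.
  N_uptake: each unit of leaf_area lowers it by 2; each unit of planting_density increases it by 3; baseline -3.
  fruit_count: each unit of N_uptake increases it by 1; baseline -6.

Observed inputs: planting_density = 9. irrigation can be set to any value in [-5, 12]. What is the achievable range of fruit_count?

Substituting into the N_uptake equation gives N_uptake = -2*irrigation + 14.
This gives fruit_count = -2*irrigation + 8.
Linear in irrigation, so extremes are at the endpoints: irrigation = -5 gives fruit_count = 18; irrigation = 12 gives fruit_count = -16.

-16 to 18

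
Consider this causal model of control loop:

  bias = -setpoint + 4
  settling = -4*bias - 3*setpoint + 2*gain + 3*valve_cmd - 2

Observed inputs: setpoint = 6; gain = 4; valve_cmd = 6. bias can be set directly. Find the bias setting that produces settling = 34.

Intervening on bias fixes its value directly, overriding its dependence on setpoint.
Substituting into the settling equation gives settling = -4*bias + 6.
Solve -4*bias + 6 = 34: bias = (34 - 6) / -4 = -7.

bias = -7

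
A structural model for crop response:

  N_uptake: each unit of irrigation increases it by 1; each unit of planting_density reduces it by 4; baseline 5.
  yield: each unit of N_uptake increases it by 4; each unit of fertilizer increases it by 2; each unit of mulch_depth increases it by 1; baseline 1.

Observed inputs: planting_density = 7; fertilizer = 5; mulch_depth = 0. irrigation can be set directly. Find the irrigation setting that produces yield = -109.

Substituting into the N_uptake equation gives N_uptake = irrigation - 23.
yield becomes 4*irrigation - 81.
Solve 4*irrigation - 81 = -109: irrigation = (-109 + 81) / 4 = -7.

irrigation = -7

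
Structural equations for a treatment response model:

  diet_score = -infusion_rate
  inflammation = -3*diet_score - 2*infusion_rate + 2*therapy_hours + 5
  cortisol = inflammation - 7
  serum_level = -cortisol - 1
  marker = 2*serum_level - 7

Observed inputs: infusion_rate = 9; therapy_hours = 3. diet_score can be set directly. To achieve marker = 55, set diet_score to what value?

Intervening on diet_score fixes its value directly, overriding its dependence on infusion_rate.
Substituting into the inflammation equation gives inflammation = -3*diet_score - 7.
Substituting into the cortisol equation gives cortisol = -3*diet_score - 14.
Substituting into the serum_level equation gives serum_level = 3*diet_score + 13.
So marker = 6*diet_score + 19.
Solve 6*diet_score + 19 = 55: diet_score = (55 - 19) / 6 = 6.

diet_score = 6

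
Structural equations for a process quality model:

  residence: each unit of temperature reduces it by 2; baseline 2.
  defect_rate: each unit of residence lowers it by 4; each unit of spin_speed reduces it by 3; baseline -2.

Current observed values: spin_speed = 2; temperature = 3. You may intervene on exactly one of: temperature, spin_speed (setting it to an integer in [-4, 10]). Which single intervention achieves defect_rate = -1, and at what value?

Intervening on temperature: defect_rate = 8*temperature - 16. Reaching -1 requires temperature = 15/8, not an integer.
Intervening on spin_speed: with other inputs at their observed values, defect_rate = -3*spin_speed + 14. Solving for -1 gives spin_speed = 5, within [-4, 10].

set spin_speed = 5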